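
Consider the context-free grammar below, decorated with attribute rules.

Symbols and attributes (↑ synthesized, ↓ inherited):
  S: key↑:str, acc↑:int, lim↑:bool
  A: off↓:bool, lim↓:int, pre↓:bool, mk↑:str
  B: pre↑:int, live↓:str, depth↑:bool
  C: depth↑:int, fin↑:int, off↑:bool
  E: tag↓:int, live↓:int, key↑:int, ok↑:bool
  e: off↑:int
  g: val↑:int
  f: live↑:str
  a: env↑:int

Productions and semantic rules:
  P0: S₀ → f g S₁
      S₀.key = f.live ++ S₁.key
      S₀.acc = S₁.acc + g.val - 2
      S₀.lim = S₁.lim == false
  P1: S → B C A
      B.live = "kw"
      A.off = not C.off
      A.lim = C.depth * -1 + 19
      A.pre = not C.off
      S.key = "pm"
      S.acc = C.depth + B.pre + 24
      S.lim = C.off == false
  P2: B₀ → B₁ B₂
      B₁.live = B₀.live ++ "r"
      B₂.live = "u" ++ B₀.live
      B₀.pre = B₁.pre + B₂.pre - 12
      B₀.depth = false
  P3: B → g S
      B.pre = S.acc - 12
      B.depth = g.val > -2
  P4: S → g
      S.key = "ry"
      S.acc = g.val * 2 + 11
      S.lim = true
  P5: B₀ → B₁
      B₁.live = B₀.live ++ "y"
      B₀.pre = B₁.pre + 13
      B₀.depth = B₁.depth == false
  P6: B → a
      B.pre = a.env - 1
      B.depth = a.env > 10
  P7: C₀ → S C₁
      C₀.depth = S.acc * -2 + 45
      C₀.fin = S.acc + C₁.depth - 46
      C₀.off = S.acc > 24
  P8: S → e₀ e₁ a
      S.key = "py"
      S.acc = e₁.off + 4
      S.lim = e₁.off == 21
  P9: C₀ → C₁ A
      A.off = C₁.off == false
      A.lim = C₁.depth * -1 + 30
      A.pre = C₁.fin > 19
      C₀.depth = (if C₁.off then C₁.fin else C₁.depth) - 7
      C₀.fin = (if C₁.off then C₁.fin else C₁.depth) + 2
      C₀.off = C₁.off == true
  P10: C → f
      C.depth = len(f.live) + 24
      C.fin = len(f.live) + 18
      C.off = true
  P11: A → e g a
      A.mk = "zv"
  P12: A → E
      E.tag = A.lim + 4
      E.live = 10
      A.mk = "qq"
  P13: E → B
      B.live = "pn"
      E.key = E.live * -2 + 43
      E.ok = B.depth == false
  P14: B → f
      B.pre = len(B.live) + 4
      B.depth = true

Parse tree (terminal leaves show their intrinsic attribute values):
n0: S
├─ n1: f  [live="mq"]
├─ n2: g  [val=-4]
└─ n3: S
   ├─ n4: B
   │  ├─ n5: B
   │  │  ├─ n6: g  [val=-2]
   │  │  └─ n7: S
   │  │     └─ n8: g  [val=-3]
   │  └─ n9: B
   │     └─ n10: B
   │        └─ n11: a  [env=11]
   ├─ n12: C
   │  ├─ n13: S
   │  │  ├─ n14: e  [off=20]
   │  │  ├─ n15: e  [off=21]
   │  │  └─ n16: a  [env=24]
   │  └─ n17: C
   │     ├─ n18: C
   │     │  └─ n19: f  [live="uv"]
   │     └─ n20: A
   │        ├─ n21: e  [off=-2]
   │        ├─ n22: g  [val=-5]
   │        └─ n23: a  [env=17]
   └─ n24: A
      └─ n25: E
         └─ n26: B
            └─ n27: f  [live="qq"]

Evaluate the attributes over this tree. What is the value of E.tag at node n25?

1. n1.live = "mq"  [terminal]
2. n2.val = -4  [terminal]
3. n4.live = "kw"  ["kw"]
4. n5.live = "kwr"  [B₀.live ++ "r"]
5. n6.val = -2  [terminal]
6. n8.val = -3  [terminal]
7. n7.key = "ry"  ["ry"]
8. n7.acc = 5  [g.val * 2 + 11]
9. n7.lim = true  [true]
10. n5.pre = -7  [S.acc - 12]
11. n5.depth = false  [g.val > -2]
12. n9.live = "ukw"  ["u" ++ B₀.live]
13. n10.live = "ukwy"  [B₀.live ++ "y"]
14. n11.env = 11  [terminal]
15. n10.pre = 10  [a.env - 1]
16. n10.depth = true  [a.env > 10]
17. n9.pre = 23  [B₁.pre + 13]
18. n9.depth = false  [B₁.depth == false]
19. n4.pre = 4  [B₁.pre + B₂.pre - 12]
20. n4.depth = false  [false]
21. n14.off = 20  [terminal]
22. n15.off = 21  [terminal]
23. n16.env = 24  [terminal]
24. n13.key = "py"  ["py"]
25. n13.acc = 25  [e₁.off + 4]
26. n13.lim = true  [e₁.off == 21]
27. n19.live = "uv"  [terminal]
28. n18.depth = 26  [len(f.live) + 24]
29. n18.fin = 20  [len(f.live) + 18]
30. n18.off = true  [true]
31. n20.off = false  [C₁.off == false]
32. n20.lim = 4  [C₁.depth * -1 + 30]
33. n20.pre = true  [C₁.fin > 19]
34. n21.off = -2  [terminal]
35. n22.val = -5  [terminal]
36. n23.env = 17  [terminal]
37. n20.mk = "zv"  ["zv"]
38. n17.depth = 13  [(if C₁.off then C₁.fin else C₁.depth) - 7]
39. n17.fin = 22  [(if C₁.off then C₁.fin else C₁.depth) + 2]
40. n17.off = true  [C₁.off == true]
41. n12.depth = -5  [S.acc * -2 + 45]
42. n12.fin = -8  [S.acc + C₁.depth - 46]
43. n12.off = true  [S.acc > 24]
44. n24.off = false  [not C.off]
45. n24.lim = 24  [C.depth * -1 + 19]
46. n24.pre = false  [not C.off]
47. n25.tag = 28  [A.lim + 4]
48. n25.live = 10  [10]
49. n26.live = "pn"  ["pn"]
50. n27.live = "qq"  [terminal]
51. n26.pre = 6  [len(B.live) + 4]
52. n26.depth = true  [true]
53. n25.key = 23  [E.live * -2 + 43]
54. n25.ok = false  [B.depth == false]
55. n24.mk = "qq"  ["qq"]
56. n3.key = "pm"  ["pm"]
57. n3.acc = 23  [C.depth + B.pre + 24]
58. n3.lim = false  [C.off == false]
59. n0.key = "mqpm"  [f.live ++ S₁.key]
60. n0.acc = 17  [S₁.acc + g.val - 2]
61. n0.lim = true  [S₁.lim == false]

28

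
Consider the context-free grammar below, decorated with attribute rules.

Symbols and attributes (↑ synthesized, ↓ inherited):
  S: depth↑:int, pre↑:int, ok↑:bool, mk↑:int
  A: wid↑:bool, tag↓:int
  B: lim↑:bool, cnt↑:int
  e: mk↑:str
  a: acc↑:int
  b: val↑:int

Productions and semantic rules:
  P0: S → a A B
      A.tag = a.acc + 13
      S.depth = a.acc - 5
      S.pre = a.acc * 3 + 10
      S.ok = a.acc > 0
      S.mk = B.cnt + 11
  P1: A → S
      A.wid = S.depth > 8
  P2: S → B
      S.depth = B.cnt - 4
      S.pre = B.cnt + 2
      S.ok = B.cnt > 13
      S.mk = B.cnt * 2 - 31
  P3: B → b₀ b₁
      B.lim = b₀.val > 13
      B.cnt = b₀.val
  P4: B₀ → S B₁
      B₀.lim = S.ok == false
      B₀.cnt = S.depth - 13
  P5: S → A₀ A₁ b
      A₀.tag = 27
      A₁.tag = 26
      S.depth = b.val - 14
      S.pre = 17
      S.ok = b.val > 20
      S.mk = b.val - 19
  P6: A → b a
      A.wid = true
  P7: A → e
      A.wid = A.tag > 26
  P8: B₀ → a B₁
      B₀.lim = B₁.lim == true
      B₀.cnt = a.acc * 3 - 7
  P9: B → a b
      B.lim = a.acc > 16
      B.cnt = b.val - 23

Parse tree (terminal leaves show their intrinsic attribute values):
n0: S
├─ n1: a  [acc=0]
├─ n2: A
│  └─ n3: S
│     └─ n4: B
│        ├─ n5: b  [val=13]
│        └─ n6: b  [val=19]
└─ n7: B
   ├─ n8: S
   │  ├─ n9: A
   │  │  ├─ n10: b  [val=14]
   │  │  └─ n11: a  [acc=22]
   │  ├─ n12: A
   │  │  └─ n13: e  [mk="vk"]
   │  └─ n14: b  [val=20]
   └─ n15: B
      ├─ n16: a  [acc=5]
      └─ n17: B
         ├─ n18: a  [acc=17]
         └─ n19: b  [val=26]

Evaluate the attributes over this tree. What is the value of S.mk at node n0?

4

1. n1.acc = 0  [terminal]
2. n2.tag = 13  [a.acc + 13]
3. n5.val = 13  [terminal]
4. n6.val = 19  [terminal]
5. n4.lim = false  [b₀.val > 13]
6. n4.cnt = 13  [b₀.val]
7. n3.depth = 9  [B.cnt - 4]
8. n3.pre = 15  [B.cnt + 2]
9. n3.ok = false  [B.cnt > 13]
10. n3.mk = -5  [B.cnt * 2 - 31]
11. n2.wid = true  [S.depth > 8]
12. n9.tag = 27  [27]
13. n10.val = 14  [terminal]
14. n11.acc = 22  [terminal]
15. n9.wid = true  [true]
16. n12.tag = 26  [26]
17. n13.mk = "vk"  [terminal]
18. n12.wid = false  [A.tag > 26]
19. n14.val = 20  [terminal]
20. n8.depth = 6  [b.val - 14]
21. n8.pre = 17  [17]
22. n8.ok = false  [b.val > 20]
23. n8.mk = 1  [b.val - 19]
24. n16.acc = 5  [terminal]
25. n18.acc = 17  [terminal]
26. n19.val = 26  [terminal]
27. n17.lim = true  [a.acc > 16]
28. n17.cnt = 3  [b.val - 23]
29. n15.lim = true  [B₁.lim == true]
30. n15.cnt = 8  [a.acc * 3 - 7]
31. n7.lim = true  [S.ok == false]
32. n7.cnt = -7  [S.depth - 13]
33. n0.depth = -5  [a.acc - 5]
34. n0.pre = 10  [a.acc * 3 + 10]
35. n0.ok = false  [a.acc > 0]
36. n0.mk = 4  [B.cnt + 11]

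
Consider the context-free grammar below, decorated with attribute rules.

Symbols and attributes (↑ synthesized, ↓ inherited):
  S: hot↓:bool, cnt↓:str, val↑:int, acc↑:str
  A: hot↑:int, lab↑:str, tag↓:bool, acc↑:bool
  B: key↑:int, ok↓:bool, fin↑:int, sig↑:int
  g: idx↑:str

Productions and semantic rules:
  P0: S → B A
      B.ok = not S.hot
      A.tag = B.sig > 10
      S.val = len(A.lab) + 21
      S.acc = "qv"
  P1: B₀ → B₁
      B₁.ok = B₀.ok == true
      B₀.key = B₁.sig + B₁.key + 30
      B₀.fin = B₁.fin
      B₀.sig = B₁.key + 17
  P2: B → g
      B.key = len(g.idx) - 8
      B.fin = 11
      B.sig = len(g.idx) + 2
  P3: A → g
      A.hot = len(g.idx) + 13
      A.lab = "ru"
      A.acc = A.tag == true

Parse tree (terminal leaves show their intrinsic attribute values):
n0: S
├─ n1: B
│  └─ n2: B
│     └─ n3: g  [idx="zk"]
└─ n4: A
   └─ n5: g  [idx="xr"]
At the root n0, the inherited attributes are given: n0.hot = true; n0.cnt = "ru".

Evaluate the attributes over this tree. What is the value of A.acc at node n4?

1. n0.hot = true  [given at root]
2. n0.cnt = "ru"  [given at root]
3. n1.ok = false  [not S.hot]
4. n2.ok = false  [B₀.ok == true]
5. n3.idx = "zk"  [terminal]
6. n2.key = -6  [len(g.idx) - 8]
7. n2.fin = 11  [11]
8. n2.sig = 4  [len(g.idx) + 2]
9. n1.key = 28  [B₁.sig + B₁.key + 30]
10. n1.fin = 11  [B₁.fin]
11. n1.sig = 11  [B₁.key + 17]
12. n4.tag = true  [B.sig > 10]
13. n5.idx = "xr"  [terminal]
14. n4.hot = 15  [len(g.idx) + 13]
15. n4.lab = "ru"  ["ru"]
16. n4.acc = true  [A.tag == true]
17. n0.val = 23  [len(A.lab) + 21]
18. n0.acc = "qv"  ["qv"]

true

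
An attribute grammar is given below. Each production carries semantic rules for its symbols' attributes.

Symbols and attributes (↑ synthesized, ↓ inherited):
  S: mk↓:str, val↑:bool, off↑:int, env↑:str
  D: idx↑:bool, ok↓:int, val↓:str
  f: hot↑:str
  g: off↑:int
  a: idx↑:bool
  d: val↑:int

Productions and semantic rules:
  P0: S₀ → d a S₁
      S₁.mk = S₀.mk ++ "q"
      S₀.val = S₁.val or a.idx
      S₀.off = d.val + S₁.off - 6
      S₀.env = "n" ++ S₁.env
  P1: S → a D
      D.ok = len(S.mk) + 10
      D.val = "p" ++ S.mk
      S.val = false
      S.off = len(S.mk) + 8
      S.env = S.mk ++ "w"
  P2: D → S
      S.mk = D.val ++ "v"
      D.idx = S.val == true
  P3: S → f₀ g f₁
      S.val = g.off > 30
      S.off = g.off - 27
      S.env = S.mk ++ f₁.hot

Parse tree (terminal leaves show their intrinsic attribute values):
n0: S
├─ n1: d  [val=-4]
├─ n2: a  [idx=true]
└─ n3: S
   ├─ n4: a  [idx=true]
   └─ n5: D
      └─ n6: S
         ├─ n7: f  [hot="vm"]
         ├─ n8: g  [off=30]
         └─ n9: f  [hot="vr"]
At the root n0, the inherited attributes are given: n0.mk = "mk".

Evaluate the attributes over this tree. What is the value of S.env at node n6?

1. n0.mk = "mk"  [given at root]
2. n1.val = -4  [terminal]
3. n2.idx = true  [terminal]
4. n3.mk = "mkq"  [S₀.mk ++ "q"]
5. n4.idx = true  [terminal]
6. n5.ok = 13  [len(S.mk) + 10]
7. n5.val = "pmkq"  ["p" ++ S.mk]
8. n6.mk = "pmkqv"  [D.val ++ "v"]
9. n7.hot = "vm"  [terminal]
10. n8.off = 30  [terminal]
11. n9.hot = "vr"  [terminal]
12. n6.val = false  [g.off > 30]
13. n6.off = 3  [g.off - 27]
14. n6.env = "pmkqvvr"  [S.mk ++ f₁.hot]
15. n5.idx = false  [S.val == true]
16. n3.val = false  [false]
17. n3.off = 11  [len(S.mk) + 8]
18. n3.env = "mkqw"  [S.mk ++ "w"]
19. n0.val = true  [S₁.val or a.idx]
20. n0.off = 1  [d.val + S₁.off - 6]
21. n0.env = "nmkqw"  ["n" ++ S₁.env]

"pmkqvvr"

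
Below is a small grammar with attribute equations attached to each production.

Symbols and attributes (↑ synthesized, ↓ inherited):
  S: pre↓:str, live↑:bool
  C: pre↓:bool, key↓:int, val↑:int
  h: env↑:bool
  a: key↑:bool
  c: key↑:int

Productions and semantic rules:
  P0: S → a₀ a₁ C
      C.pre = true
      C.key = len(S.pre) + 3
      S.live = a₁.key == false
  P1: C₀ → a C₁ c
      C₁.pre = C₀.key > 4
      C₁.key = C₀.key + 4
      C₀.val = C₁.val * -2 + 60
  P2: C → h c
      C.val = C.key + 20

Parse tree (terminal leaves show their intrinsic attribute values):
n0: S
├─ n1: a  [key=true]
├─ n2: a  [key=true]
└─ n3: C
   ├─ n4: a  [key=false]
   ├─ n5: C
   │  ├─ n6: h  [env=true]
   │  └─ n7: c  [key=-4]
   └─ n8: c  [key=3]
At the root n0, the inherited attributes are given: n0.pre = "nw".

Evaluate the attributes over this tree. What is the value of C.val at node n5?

1. n0.pre = "nw"  [given at root]
2. n1.key = true  [terminal]
3. n2.key = true  [terminal]
4. n3.pre = true  [true]
5. n3.key = 5  [len(S.pre) + 3]
6. n4.key = false  [terminal]
7. n5.pre = true  [C₀.key > 4]
8. n5.key = 9  [C₀.key + 4]
9. n6.env = true  [terminal]
10. n7.key = -4  [terminal]
11. n5.val = 29  [C.key + 20]
12. n8.key = 3  [terminal]
13. n3.val = 2  [C₁.val * -2 + 60]
14. n0.live = false  [a₁.key == false]

29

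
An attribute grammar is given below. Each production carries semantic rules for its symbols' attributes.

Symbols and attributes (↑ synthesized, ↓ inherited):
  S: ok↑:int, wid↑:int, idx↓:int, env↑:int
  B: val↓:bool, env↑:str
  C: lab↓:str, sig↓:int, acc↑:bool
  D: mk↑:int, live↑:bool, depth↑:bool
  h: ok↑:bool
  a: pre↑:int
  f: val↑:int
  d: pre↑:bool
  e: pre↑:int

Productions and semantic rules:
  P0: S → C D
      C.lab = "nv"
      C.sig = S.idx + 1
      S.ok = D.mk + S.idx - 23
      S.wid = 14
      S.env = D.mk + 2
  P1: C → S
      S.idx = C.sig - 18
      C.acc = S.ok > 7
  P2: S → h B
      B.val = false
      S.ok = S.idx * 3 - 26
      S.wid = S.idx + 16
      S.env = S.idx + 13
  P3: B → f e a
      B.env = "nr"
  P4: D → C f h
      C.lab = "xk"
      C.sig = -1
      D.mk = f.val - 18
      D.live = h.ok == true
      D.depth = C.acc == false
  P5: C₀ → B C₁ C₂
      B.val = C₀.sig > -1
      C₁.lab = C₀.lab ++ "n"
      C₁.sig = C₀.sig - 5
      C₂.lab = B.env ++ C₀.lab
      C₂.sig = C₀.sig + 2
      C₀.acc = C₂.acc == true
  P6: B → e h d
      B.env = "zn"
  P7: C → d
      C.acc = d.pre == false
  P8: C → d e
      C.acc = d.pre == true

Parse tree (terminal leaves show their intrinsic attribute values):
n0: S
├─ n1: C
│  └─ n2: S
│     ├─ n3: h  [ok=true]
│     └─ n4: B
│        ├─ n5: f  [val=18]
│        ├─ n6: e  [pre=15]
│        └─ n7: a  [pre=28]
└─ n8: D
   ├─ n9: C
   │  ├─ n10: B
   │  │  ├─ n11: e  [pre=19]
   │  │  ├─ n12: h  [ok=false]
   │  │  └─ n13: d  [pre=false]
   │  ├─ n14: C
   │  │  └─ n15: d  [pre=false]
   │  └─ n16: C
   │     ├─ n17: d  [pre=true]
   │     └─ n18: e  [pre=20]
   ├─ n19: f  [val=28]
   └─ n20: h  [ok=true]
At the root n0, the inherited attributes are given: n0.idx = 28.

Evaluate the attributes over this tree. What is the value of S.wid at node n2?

27

1. n0.idx = 28  [given at root]
2. n1.lab = "nv"  ["nv"]
3. n1.sig = 29  [S.idx + 1]
4. n2.idx = 11  [C.sig - 18]
5. n3.ok = true  [terminal]
6. n4.val = false  [false]
7. n5.val = 18  [terminal]
8. n6.pre = 15  [terminal]
9. n7.pre = 28  [terminal]
10. n4.env = "nr"  ["nr"]
11. n2.ok = 7  [S.idx * 3 - 26]
12. n2.wid = 27  [S.idx + 16]
13. n2.env = 24  [S.idx + 13]
14. n1.acc = false  [S.ok > 7]
15. n9.lab = "xk"  ["xk"]
16. n9.sig = -1  [-1]
17. n10.val = false  [C₀.sig > -1]
18. n11.pre = 19  [terminal]
19. n12.ok = false  [terminal]
20. n13.pre = false  [terminal]
21. n10.env = "zn"  ["zn"]
22. n14.lab = "xkn"  [C₀.lab ++ "n"]
23. n14.sig = -6  [C₀.sig - 5]
24. n15.pre = false  [terminal]
25. n14.acc = true  [d.pre == false]
26. n16.lab = "znxk"  [B.env ++ C₀.lab]
27. n16.sig = 1  [C₀.sig + 2]
28. n17.pre = true  [terminal]
29. n18.pre = 20  [terminal]
30. n16.acc = true  [d.pre == true]
31. n9.acc = true  [C₂.acc == true]
32. n19.val = 28  [terminal]
33. n20.ok = true  [terminal]
34. n8.mk = 10  [f.val - 18]
35. n8.live = true  [h.ok == true]
36. n8.depth = false  [C.acc == false]
37. n0.ok = 15  [D.mk + S.idx - 23]
38. n0.wid = 14  [14]
39. n0.env = 12  [D.mk + 2]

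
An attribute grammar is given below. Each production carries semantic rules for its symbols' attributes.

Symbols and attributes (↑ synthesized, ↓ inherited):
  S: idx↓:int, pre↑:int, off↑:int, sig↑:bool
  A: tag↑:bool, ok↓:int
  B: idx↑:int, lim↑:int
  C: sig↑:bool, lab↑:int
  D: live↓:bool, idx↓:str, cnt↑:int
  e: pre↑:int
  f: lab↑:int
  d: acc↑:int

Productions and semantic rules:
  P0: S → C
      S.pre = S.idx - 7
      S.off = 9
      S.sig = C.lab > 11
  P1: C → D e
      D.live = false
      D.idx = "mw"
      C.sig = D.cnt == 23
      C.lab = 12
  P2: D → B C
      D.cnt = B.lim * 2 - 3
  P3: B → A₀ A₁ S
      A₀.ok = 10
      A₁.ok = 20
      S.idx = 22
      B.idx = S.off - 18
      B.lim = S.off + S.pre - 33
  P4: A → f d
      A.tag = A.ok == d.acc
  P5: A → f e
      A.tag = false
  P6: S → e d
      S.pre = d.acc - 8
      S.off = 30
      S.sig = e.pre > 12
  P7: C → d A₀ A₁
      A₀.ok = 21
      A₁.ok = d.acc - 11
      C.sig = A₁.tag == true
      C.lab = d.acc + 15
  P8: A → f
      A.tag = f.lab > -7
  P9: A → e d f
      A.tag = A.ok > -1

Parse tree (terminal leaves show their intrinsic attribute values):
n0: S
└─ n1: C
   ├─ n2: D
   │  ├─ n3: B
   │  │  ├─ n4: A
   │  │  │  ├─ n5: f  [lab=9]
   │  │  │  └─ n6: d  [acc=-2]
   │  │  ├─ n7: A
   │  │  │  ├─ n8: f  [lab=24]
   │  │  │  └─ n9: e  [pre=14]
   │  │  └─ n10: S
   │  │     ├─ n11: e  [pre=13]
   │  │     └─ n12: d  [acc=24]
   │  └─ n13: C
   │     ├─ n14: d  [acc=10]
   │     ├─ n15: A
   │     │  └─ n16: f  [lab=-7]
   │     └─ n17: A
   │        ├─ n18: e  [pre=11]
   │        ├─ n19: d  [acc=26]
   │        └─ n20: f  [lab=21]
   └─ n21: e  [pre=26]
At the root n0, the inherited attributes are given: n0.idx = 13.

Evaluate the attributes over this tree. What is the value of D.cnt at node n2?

1. n0.idx = 13  [given at root]
2. n2.live = false  [false]
3. n2.idx = "mw"  ["mw"]
4. n4.ok = 10  [10]
5. n5.lab = 9  [terminal]
6. n6.acc = -2  [terminal]
7. n4.tag = false  [A.ok == d.acc]
8. n7.ok = 20  [20]
9. n8.lab = 24  [terminal]
10. n9.pre = 14  [terminal]
11. n7.tag = false  [false]
12. n10.idx = 22  [22]
13. n11.pre = 13  [terminal]
14. n12.acc = 24  [terminal]
15. n10.pre = 16  [d.acc - 8]
16. n10.off = 30  [30]
17. n10.sig = true  [e.pre > 12]
18. n3.idx = 12  [S.off - 18]
19. n3.lim = 13  [S.off + S.pre - 33]
20. n14.acc = 10  [terminal]
21. n15.ok = 21  [21]
22. n16.lab = -7  [terminal]
23. n15.tag = false  [f.lab > -7]
24. n17.ok = -1  [d.acc - 11]
25. n18.pre = 11  [terminal]
26. n19.acc = 26  [terminal]
27. n20.lab = 21  [terminal]
28. n17.tag = false  [A.ok > -1]
29. n13.sig = false  [A₁.tag == true]
30. n13.lab = 25  [d.acc + 15]
31. n2.cnt = 23  [B.lim * 2 - 3]
32. n21.pre = 26  [terminal]
33. n1.sig = true  [D.cnt == 23]
34. n1.lab = 12  [12]
35. n0.pre = 6  [S.idx - 7]
36. n0.off = 9  [9]
37. n0.sig = true  [C.lab > 11]

23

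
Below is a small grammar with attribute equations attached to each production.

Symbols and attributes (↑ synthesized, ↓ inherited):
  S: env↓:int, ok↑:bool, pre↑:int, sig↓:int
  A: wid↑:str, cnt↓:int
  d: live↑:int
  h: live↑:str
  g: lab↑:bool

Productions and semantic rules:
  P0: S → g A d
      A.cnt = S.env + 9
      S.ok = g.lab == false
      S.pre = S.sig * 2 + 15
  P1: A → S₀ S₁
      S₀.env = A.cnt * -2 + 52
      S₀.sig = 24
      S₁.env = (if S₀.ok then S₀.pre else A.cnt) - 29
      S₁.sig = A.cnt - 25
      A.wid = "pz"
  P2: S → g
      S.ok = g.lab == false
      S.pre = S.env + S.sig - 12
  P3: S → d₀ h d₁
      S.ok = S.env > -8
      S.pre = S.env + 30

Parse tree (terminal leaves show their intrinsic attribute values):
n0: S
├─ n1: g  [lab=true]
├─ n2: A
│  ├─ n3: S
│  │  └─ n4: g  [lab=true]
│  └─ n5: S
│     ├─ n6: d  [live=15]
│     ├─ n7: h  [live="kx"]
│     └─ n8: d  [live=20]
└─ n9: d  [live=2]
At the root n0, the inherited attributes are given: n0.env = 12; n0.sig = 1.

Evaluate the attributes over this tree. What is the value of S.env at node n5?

1. n0.env = 12  [given at root]
2. n0.sig = 1  [given at root]
3. n1.lab = true  [terminal]
4. n2.cnt = 21  [S.env + 9]
5. n3.env = 10  [A.cnt * -2 + 52]
6. n3.sig = 24  [24]
7. n4.lab = true  [terminal]
8. n3.ok = false  [g.lab == false]
9. n3.pre = 22  [S.env + S.sig - 12]
10. n5.env = -8  [(if S₀.ok then S₀.pre else A.cnt) - 29]
11. n5.sig = -4  [A.cnt - 25]
12. n6.live = 15  [terminal]
13. n7.live = "kx"  [terminal]
14. n8.live = 20  [terminal]
15. n5.ok = false  [S.env > -8]
16. n5.pre = 22  [S.env + 30]
17. n2.wid = "pz"  ["pz"]
18. n9.live = 2  [terminal]
19. n0.ok = false  [g.lab == false]
20. n0.pre = 17  [S.sig * 2 + 15]

-8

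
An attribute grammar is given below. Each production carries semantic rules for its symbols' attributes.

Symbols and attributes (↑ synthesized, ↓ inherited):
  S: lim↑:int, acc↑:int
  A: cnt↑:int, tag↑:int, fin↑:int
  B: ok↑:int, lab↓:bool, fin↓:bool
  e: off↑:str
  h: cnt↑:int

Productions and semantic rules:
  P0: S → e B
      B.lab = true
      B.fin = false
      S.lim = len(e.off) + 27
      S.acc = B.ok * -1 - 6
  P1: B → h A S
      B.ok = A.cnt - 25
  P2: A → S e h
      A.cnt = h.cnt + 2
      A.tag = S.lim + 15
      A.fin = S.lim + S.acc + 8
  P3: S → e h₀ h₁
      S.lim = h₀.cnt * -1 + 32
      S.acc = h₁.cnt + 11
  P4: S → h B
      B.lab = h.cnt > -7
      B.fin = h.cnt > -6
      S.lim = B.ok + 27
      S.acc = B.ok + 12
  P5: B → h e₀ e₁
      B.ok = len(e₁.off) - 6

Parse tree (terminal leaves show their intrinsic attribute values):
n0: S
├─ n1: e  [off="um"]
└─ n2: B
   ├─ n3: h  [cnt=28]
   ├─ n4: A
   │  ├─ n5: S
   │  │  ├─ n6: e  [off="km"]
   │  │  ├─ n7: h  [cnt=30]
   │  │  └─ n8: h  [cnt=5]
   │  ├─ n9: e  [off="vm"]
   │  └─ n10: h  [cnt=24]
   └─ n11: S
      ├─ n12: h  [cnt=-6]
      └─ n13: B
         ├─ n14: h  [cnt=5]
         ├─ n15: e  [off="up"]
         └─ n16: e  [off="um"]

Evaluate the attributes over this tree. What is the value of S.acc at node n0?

-7

1. n1.off = "um"  [terminal]
2. n2.lab = true  [true]
3. n2.fin = false  [false]
4. n3.cnt = 28  [terminal]
5. n6.off = "km"  [terminal]
6. n7.cnt = 30  [terminal]
7. n8.cnt = 5  [terminal]
8. n5.lim = 2  [h₀.cnt * -1 + 32]
9. n5.acc = 16  [h₁.cnt + 11]
10. n9.off = "vm"  [terminal]
11. n10.cnt = 24  [terminal]
12. n4.cnt = 26  [h.cnt + 2]
13. n4.tag = 17  [S.lim + 15]
14. n4.fin = 26  [S.lim + S.acc + 8]
15. n12.cnt = -6  [terminal]
16. n13.lab = true  [h.cnt > -7]
17. n13.fin = false  [h.cnt > -6]
18. n14.cnt = 5  [terminal]
19. n15.off = "up"  [terminal]
20. n16.off = "um"  [terminal]
21. n13.ok = -4  [len(e₁.off) - 6]
22. n11.lim = 23  [B.ok + 27]
23. n11.acc = 8  [B.ok + 12]
24. n2.ok = 1  [A.cnt - 25]
25. n0.lim = 29  [len(e.off) + 27]
26. n0.acc = -7  [B.ok * -1 - 6]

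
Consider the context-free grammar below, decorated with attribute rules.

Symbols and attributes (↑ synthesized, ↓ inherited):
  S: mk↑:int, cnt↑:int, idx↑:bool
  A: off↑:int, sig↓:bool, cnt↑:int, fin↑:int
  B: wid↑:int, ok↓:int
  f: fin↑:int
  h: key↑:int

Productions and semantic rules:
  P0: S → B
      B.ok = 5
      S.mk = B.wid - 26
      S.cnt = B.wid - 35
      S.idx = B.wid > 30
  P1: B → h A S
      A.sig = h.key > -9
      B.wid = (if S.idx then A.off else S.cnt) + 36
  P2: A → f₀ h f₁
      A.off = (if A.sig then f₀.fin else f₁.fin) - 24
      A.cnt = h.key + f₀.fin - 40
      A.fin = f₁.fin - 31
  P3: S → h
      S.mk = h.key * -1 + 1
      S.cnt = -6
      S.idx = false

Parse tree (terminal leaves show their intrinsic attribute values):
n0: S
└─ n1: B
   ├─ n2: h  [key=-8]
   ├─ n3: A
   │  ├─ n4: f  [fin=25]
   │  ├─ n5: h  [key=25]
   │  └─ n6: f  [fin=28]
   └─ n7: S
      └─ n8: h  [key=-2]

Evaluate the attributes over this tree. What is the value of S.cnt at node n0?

1. n1.ok = 5  [5]
2. n2.key = -8  [terminal]
3. n3.sig = true  [h.key > -9]
4. n4.fin = 25  [terminal]
5. n5.key = 25  [terminal]
6. n6.fin = 28  [terminal]
7. n3.off = 1  [(if A.sig then f₀.fin else f₁.fin) - 24]
8. n3.cnt = 10  [h.key + f₀.fin - 40]
9. n3.fin = -3  [f₁.fin - 31]
10. n8.key = -2  [terminal]
11. n7.mk = 3  [h.key * -1 + 1]
12. n7.cnt = -6  [-6]
13. n7.idx = false  [false]
14. n1.wid = 30  [(if S.idx then A.off else S.cnt) + 36]
15. n0.mk = 4  [B.wid - 26]
16. n0.cnt = -5  [B.wid - 35]
17. n0.idx = false  [B.wid > 30]

-5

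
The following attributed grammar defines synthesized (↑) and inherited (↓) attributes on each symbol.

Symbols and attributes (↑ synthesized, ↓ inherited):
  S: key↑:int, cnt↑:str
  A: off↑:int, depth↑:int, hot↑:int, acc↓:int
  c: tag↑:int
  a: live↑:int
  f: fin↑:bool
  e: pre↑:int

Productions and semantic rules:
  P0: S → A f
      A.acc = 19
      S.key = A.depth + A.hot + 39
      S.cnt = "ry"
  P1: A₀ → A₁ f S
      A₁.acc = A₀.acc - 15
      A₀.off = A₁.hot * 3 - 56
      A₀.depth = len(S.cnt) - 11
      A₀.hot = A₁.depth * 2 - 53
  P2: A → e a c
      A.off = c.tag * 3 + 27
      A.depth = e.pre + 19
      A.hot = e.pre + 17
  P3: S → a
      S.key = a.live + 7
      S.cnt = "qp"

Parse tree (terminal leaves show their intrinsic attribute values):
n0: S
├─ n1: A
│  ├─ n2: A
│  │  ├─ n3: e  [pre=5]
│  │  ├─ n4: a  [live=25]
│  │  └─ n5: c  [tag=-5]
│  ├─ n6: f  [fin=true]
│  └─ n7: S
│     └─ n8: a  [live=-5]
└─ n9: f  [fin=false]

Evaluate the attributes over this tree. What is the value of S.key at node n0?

25

1. n1.acc = 19  [19]
2. n2.acc = 4  [A₀.acc - 15]
3. n3.pre = 5  [terminal]
4. n4.live = 25  [terminal]
5. n5.tag = -5  [terminal]
6. n2.off = 12  [c.tag * 3 + 27]
7. n2.depth = 24  [e.pre + 19]
8. n2.hot = 22  [e.pre + 17]
9. n6.fin = true  [terminal]
10. n8.live = -5  [terminal]
11. n7.key = 2  [a.live + 7]
12. n7.cnt = "qp"  ["qp"]
13. n1.off = 10  [A₁.hot * 3 - 56]
14. n1.depth = -9  [len(S.cnt) - 11]
15. n1.hot = -5  [A₁.depth * 2 - 53]
16. n9.fin = false  [terminal]
17. n0.key = 25  [A.depth + A.hot + 39]
18. n0.cnt = "ry"  ["ry"]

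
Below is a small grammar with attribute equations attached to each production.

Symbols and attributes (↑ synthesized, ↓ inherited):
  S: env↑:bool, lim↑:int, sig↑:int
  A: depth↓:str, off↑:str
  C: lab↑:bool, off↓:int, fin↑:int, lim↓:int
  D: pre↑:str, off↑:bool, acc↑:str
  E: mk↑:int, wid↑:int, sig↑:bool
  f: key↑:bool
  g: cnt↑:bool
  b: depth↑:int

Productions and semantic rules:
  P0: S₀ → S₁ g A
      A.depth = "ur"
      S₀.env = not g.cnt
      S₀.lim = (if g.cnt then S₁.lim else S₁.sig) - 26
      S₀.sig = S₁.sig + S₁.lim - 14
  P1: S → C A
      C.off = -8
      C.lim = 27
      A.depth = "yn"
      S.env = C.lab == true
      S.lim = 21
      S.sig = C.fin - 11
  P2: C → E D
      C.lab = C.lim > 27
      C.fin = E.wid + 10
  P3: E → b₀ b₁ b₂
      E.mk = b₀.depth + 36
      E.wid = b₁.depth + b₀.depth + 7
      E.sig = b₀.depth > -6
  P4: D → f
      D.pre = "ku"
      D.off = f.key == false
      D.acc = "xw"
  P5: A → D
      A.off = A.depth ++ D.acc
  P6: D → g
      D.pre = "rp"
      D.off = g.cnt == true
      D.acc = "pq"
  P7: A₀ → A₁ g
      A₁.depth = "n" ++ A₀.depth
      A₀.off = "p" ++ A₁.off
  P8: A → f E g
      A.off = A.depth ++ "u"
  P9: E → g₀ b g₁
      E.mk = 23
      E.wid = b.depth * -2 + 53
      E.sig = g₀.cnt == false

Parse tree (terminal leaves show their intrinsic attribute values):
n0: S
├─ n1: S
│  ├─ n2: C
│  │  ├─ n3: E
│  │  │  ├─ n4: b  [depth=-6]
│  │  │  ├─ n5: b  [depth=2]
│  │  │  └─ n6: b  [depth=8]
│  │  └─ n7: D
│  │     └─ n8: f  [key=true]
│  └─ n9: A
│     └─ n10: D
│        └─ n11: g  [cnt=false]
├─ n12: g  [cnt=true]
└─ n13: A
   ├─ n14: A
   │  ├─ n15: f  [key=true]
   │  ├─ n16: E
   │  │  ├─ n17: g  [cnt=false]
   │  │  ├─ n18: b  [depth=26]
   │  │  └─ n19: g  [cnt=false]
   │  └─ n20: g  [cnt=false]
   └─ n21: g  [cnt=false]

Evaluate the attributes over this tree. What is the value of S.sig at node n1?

1. n2.off = -8  [-8]
2. n2.lim = 27  [27]
3. n4.depth = -6  [terminal]
4. n5.depth = 2  [terminal]
5. n6.depth = 8  [terminal]
6. n3.mk = 30  [b₀.depth + 36]
7. n3.wid = 3  [b₁.depth + b₀.depth + 7]
8. n3.sig = false  [b₀.depth > -6]
9. n8.key = true  [terminal]
10. n7.pre = "ku"  ["ku"]
11. n7.off = false  [f.key == false]
12. n7.acc = "xw"  ["xw"]
13. n2.lab = false  [C.lim > 27]
14. n2.fin = 13  [E.wid + 10]
15. n9.depth = "yn"  ["yn"]
16. n11.cnt = false  [terminal]
17. n10.pre = "rp"  ["rp"]
18. n10.off = false  [g.cnt == true]
19. n10.acc = "pq"  ["pq"]
20. n9.off = "ynpq"  [A.depth ++ D.acc]
21. n1.env = false  [C.lab == true]
22. n1.lim = 21  [21]
23. n1.sig = 2  [C.fin - 11]
24. n12.cnt = true  [terminal]
25. n13.depth = "ur"  ["ur"]
26. n14.depth = "nur"  ["n" ++ A₀.depth]
27. n15.key = true  [terminal]
28. n17.cnt = false  [terminal]
29. n18.depth = 26  [terminal]
30. n19.cnt = false  [terminal]
31. n16.mk = 23  [23]
32. n16.wid = 1  [b.depth * -2 + 53]
33. n16.sig = true  [g₀.cnt == false]
34. n20.cnt = false  [terminal]
35. n14.off = "nuru"  [A.depth ++ "u"]
36. n21.cnt = false  [terminal]
37. n13.off = "pnuru"  ["p" ++ A₁.off]
38. n0.env = false  [not g.cnt]
39. n0.lim = -5  [(if g.cnt then S₁.lim else S₁.sig) - 26]
40. n0.sig = 9  [S₁.sig + S₁.lim - 14]

2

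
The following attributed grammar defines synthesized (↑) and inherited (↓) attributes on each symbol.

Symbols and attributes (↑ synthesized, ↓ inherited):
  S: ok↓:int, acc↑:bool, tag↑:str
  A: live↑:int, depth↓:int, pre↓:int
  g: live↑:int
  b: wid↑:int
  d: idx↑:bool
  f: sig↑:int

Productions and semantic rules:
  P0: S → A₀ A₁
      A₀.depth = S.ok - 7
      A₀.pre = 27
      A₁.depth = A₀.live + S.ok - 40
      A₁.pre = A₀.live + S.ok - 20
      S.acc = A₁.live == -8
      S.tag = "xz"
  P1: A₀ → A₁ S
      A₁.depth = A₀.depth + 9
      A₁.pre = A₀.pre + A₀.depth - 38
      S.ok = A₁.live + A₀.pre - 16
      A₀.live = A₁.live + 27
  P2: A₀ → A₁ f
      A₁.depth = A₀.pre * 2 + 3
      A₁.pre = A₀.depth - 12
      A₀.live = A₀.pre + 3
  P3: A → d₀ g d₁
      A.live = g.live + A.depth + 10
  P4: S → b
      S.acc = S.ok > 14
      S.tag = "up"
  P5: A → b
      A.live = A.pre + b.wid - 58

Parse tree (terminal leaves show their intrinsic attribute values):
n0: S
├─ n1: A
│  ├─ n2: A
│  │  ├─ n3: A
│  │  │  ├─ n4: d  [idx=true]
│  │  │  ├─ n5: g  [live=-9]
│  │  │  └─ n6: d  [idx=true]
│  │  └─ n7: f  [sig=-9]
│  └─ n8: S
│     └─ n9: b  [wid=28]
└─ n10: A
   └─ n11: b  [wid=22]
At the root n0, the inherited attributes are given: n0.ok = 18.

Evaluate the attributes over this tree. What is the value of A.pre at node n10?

28

1. n0.ok = 18  [given at root]
2. n1.depth = 11  [S.ok - 7]
3. n1.pre = 27  [27]
4. n2.depth = 20  [A₀.depth + 9]
5. n2.pre = 0  [A₀.pre + A₀.depth - 38]
6. n3.depth = 3  [A₀.pre * 2 + 3]
7. n3.pre = 8  [A₀.depth - 12]
8. n4.idx = true  [terminal]
9. n5.live = -9  [terminal]
10. n6.idx = true  [terminal]
11. n3.live = 4  [g.live + A.depth + 10]
12. n7.sig = -9  [terminal]
13. n2.live = 3  [A₀.pre + 3]
14. n8.ok = 14  [A₁.live + A₀.pre - 16]
15. n9.wid = 28  [terminal]
16. n8.acc = false  [S.ok > 14]
17. n8.tag = "up"  ["up"]
18. n1.live = 30  [A₁.live + 27]
19. n10.depth = 8  [A₀.live + S.ok - 40]
20. n10.pre = 28  [A₀.live + S.ok - 20]
21. n11.wid = 22  [terminal]
22. n10.live = -8  [A.pre + b.wid - 58]
23. n0.acc = true  [A₁.live == -8]
24. n0.tag = "xz"  ["xz"]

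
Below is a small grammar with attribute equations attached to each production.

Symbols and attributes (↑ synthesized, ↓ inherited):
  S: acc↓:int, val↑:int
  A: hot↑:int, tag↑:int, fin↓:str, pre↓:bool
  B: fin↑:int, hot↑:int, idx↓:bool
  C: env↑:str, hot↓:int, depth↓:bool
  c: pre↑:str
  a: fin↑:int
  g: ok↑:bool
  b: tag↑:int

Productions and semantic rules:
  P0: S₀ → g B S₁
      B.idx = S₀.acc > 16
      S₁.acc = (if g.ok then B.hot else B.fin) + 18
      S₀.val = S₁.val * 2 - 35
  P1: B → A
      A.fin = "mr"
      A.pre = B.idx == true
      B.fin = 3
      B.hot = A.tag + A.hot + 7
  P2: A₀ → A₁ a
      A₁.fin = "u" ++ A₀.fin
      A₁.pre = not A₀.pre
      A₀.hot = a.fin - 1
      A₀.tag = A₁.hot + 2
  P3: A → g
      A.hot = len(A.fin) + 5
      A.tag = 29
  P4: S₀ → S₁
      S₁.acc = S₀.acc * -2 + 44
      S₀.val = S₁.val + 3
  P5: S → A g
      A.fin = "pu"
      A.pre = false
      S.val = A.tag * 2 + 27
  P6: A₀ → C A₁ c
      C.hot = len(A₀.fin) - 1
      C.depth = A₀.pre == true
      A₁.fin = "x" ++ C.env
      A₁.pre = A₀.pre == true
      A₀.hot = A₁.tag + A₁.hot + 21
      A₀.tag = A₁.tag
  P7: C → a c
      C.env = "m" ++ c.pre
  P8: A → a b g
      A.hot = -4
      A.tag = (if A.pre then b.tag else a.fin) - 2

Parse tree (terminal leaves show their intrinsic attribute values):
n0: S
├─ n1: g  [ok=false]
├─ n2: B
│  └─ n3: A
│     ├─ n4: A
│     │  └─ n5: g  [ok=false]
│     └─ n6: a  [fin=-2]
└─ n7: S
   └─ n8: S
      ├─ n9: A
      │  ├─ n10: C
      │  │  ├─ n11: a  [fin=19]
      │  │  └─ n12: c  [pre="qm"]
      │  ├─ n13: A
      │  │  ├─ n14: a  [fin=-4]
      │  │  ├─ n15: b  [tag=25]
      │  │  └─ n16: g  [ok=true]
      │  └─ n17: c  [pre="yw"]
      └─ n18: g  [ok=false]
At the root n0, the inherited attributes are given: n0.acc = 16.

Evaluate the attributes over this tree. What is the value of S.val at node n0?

1. n0.acc = 16  [given at root]
2. n1.ok = false  [terminal]
3. n2.idx = false  [S₀.acc > 16]
4. n3.fin = "mr"  ["mr"]
5. n3.pre = false  [B.idx == true]
6. n4.fin = "umr"  ["u" ++ A₀.fin]
7. n4.pre = true  [not A₀.pre]
8. n5.ok = false  [terminal]
9. n4.hot = 8  [len(A.fin) + 5]
10. n4.tag = 29  [29]
11. n6.fin = -2  [terminal]
12. n3.hot = -3  [a.fin - 1]
13. n3.tag = 10  [A₁.hot + 2]
14. n2.fin = 3  [3]
15. n2.hot = 14  [A.tag + A.hot + 7]
16. n7.acc = 21  [(if g.ok then B.hot else B.fin) + 18]
17. n8.acc = 2  [S₀.acc * -2 + 44]
18. n9.fin = "pu"  ["pu"]
19. n9.pre = false  [false]
20. n10.hot = 1  [len(A₀.fin) - 1]
21. n10.depth = false  [A₀.pre == true]
22. n11.fin = 19  [terminal]
23. n12.pre = "qm"  [terminal]
24. n10.env = "mqm"  ["m" ++ c.pre]
25. n13.fin = "xmqm"  ["x" ++ C.env]
26. n13.pre = false  [A₀.pre == true]
27. n14.fin = -4  [terminal]
28. n15.tag = 25  [terminal]
29. n16.ok = true  [terminal]
30. n13.hot = -4  [-4]
31. n13.tag = -6  [(if A.pre then b.tag else a.fin) - 2]
32. n17.pre = "yw"  [terminal]
33. n9.hot = 11  [A₁.tag + A₁.hot + 21]
34. n9.tag = -6  [A₁.tag]
35. n18.ok = false  [terminal]
36. n8.val = 15  [A.tag * 2 + 27]
37. n7.val = 18  [S₁.val + 3]
38. n0.val = 1  [S₁.val * 2 - 35]

1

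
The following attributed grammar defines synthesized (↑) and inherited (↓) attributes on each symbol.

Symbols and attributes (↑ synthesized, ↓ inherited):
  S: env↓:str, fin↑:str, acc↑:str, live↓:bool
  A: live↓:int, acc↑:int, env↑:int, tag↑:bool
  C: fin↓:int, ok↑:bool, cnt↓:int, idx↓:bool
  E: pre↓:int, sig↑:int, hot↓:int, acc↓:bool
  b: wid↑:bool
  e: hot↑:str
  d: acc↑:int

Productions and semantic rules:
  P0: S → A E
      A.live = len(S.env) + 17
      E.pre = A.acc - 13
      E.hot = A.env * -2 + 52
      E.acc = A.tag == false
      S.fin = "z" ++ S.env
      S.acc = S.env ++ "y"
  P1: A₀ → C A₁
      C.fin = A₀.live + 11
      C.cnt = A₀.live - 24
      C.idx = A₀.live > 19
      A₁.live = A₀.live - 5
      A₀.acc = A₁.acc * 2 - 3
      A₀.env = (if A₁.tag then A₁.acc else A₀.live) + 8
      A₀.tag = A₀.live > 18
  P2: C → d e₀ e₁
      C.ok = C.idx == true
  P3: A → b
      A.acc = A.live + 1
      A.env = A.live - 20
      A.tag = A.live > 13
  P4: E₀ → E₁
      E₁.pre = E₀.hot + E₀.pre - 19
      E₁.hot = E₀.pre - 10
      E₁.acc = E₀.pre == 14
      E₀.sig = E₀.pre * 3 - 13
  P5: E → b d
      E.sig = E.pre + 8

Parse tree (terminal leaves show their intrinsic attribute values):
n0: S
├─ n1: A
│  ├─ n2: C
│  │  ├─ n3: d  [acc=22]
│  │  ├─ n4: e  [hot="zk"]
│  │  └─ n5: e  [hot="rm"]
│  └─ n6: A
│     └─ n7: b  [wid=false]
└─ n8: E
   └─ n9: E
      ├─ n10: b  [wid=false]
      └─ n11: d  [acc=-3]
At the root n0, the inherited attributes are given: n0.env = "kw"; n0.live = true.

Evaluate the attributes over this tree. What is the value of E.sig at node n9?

9

1. n0.env = "kw"  [given at root]
2. n0.live = true  [given at root]
3. n1.live = 19  [len(S.env) + 17]
4. n2.fin = 30  [A₀.live + 11]
5. n2.cnt = -5  [A₀.live - 24]
6. n2.idx = false  [A₀.live > 19]
7. n3.acc = 22  [terminal]
8. n4.hot = "zk"  [terminal]
9. n5.hot = "rm"  [terminal]
10. n2.ok = false  [C.idx == true]
11. n6.live = 14  [A₀.live - 5]
12. n7.wid = false  [terminal]
13. n6.acc = 15  [A.live + 1]
14. n6.env = -6  [A.live - 20]
15. n6.tag = true  [A.live > 13]
16. n1.acc = 27  [A₁.acc * 2 - 3]
17. n1.env = 23  [(if A₁.tag then A₁.acc else A₀.live) + 8]
18. n1.tag = true  [A₀.live > 18]
19. n8.pre = 14  [A.acc - 13]
20. n8.hot = 6  [A.env * -2 + 52]
21. n8.acc = false  [A.tag == false]
22. n9.pre = 1  [E₀.hot + E₀.pre - 19]
23. n9.hot = 4  [E₀.pre - 10]
24. n9.acc = true  [E₀.pre == 14]
25. n10.wid = false  [terminal]
26. n11.acc = -3  [terminal]
27. n9.sig = 9  [E.pre + 8]
28. n8.sig = 29  [E₀.pre * 3 - 13]
29. n0.fin = "zkw"  ["z" ++ S.env]
30. n0.acc = "kwy"  [S.env ++ "y"]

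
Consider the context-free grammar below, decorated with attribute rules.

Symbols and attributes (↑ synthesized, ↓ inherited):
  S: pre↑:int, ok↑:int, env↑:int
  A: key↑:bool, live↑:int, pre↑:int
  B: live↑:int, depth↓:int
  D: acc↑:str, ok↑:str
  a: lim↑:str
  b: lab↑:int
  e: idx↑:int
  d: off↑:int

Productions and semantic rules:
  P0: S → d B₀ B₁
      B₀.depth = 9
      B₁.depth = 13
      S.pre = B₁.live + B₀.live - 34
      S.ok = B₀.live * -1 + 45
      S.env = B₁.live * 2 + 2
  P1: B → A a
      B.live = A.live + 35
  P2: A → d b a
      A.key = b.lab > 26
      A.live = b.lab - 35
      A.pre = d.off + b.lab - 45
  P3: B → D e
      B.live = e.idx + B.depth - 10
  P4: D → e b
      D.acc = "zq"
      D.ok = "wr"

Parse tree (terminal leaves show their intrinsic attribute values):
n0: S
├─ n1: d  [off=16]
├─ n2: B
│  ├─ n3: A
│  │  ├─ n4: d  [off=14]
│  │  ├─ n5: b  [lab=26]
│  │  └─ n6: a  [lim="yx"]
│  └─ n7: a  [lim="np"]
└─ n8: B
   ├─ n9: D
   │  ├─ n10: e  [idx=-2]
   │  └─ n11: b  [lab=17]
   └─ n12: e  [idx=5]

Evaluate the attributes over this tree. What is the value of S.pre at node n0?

1. n1.off = 16  [terminal]
2. n2.depth = 9  [9]
3. n4.off = 14  [terminal]
4. n5.lab = 26  [terminal]
5. n6.lim = "yx"  [terminal]
6. n3.key = false  [b.lab > 26]
7. n3.live = -9  [b.lab - 35]
8. n3.pre = -5  [d.off + b.lab - 45]
9. n7.lim = "np"  [terminal]
10. n2.live = 26  [A.live + 35]
11. n8.depth = 13  [13]
12. n10.idx = -2  [terminal]
13. n11.lab = 17  [terminal]
14. n9.acc = "zq"  ["zq"]
15. n9.ok = "wr"  ["wr"]
16. n12.idx = 5  [terminal]
17. n8.live = 8  [e.idx + B.depth - 10]
18. n0.pre = 0  [B₁.live + B₀.live - 34]
19. n0.ok = 19  [B₀.live * -1 + 45]
20. n0.env = 18  [B₁.live * 2 + 2]

0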